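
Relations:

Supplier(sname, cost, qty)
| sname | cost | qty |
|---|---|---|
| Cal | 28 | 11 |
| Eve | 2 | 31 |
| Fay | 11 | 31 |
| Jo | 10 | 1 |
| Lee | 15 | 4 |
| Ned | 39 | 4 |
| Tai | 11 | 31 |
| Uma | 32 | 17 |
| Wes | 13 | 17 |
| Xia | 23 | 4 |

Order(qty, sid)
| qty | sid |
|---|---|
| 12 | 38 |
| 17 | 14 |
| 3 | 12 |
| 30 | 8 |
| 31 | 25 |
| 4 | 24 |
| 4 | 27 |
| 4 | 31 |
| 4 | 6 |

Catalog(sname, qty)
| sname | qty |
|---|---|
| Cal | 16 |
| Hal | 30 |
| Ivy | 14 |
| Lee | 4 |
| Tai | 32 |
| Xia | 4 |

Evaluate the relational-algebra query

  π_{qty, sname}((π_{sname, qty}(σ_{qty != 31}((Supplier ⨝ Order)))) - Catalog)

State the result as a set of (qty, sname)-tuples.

{(17, Uma), (17, Wes), (4, Ned)}

Supplier ⋈ Order (natural join on qty): {(Eve, 2, 31, 25), (Fay, 11, 31, 25), (Lee, 15, 4, 24), (Lee, 15, 4, 27), (Lee, 15, 4, 31), (Lee, 15, 4, 6), (Ned, 39, 4, 24), (Ned, 39, 4, 27), (Ned, 39, 4, 31), (Ned, 39, 4, 6), (Tai, 11, 31, 25), (Uma, 32, 17, 14), (Wes, 13, 17, 14), (Xia, 23, 4, 24), (Xia, 23, 4, 27), (Xia, 23, 4, 31), (Xia, 23, 4, 6)}
Apply σ_{qty != 31}; surviving tuples: {(Lee, 15, 4, 24), (Lee, 15, 4, 27), (Lee, 15, 4, 31), (Lee, 15, 4, 6), (Ned, 39, 4, 24), (Ned, 39, 4, 27), (Ned, 39, 4, 31), (Ned, 39, 4, 6), (Uma, 32, 17, 14), (Wes, 13, 17, 14), (Xia, 23, 4, 24), (Xia, 23, 4, 27), (Xia, 23, 4, 31), (Xia, 23, 4, 6)}
π_{sname, qty} gives {(Lee, 4), (Ned, 4), (Uma, 17), (Wes, 17), (Xia, 4)} (9 duplicate(s) eliminated).
Taking the difference: {(Ned, 4), (Uma, 17), (Wes, 17)}
π_{qty, sname} gives {(17, Uma), (17, Wes), (4, Ned)}.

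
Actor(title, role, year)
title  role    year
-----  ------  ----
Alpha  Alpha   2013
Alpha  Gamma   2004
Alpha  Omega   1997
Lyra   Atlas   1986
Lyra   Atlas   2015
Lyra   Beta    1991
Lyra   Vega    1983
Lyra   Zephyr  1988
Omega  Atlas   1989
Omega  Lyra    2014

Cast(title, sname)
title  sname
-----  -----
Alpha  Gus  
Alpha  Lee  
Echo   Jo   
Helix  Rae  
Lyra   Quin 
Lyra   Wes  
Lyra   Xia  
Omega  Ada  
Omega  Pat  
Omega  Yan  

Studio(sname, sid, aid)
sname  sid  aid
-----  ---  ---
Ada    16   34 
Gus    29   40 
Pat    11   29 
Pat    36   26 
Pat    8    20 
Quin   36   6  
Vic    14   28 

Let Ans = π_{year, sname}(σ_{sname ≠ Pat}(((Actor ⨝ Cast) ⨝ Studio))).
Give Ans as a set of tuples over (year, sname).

{(1983, Quin), (1986, Quin), (1988, Quin), (1989, Ada), (1991, Quin), (1997, Gus), (2004, Gus), (2013, Gus), (2014, Ada), (2015, Quin)}

Actor ⋈ Cast (natural join on title): {(Alpha, Alpha, 2013, Gus), (Alpha, Alpha, 2013, Lee), (Alpha, Gamma, 2004, Gus), (Alpha, Gamma, 2004, Lee), (Alpha, Omega, 1997, Gus), (Alpha, Omega, 1997, Lee), (Lyra, Atlas, 1986, Quin), (Lyra, Atlas, 1986, Wes), (Lyra, Atlas, 1986, Xia), (Lyra, Atlas, 2015, Quin), (Lyra, Atlas, 2015, Wes), (Lyra, Atlas, 2015, Xia), (Lyra, Beta, 1991, Quin), (Lyra, Beta, 1991, Wes), (Lyra, Beta, 1991, Xia), (Lyra, Vega, 1983, Quin), (Lyra, Vega, 1983, Wes), (Lyra, Vega, 1983, Xia), (Lyra, Zephyr, 1988, Quin), (Lyra, Zephyr, 1988, Wes), (Lyra, Zephyr, 1988, Xia), (Omega, Atlas, 1989, Ada), (Omega, Atlas, 1989, Pat), (Omega, Atlas, 1989, Yan), (Omega, Lyra, 2014, Ada), (Omega, Lyra, 2014, Pat), (Omega, Lyra, 2014, Yan)}
(Actor ⨝ Cast) ⋈ Studio (natural join on sname): {(Alpha, Alpha, 2013, Gus, 29, 40), (Alpha, Gamma, 2004, Gus, 29, 40), (Alpha, Omega, 1997, Gus, 29, 40), (Lyra, Atlas, 1986, Quin, 36, 6), (Lyra, Atlas, 2015, Quin, 36, 6), (Lyra, Beta, 1991, Quin, 36, 6), (Lyra, Vega, 1983, Quin, 36, 6), (Lyra, Zephyr, 1988, Quin, 36, 6), (Omega, Atlas, 1989, Ada, 16, 34), (Omega, Atlas, 1989, Pat, 11, 29), (Omega, Atlas, 1989, Pat, 36, 26), (Omega, Atlas, 1989, Pat, 8, 20), (Omega, Lyra, 2014, Ada, 16, 34), (Omega, Lyra, 2014, Pat, 11, 29), (Omega, Lyra, 2014, Pat, 36, 26), (Omega, Lyra, 2014, Pat, 8, 20)}
Apply σ_{sname ≠ Pat}; surviving tuples: {(Alpha, Alpha, 2013, Gus, 29, 40), (Alpha, Gamma, 2004, Gus, 29, 40), (Alpha, Omega, 1997, Gus, 29, 40), (Lyra, Atlas, 1986, Quin, 36, 6), (Lyra, Atlas, 2015, Quin, 36, 6), (Lyra, Beta, 1991, Quin, 36, 6), (Lyra, Vega, 1983, Quin, 36, 6), (Lyra, Zephyr, 1988, Quin, 36, 6), (Omega, Atlas, 1989, Ada, 16, 34), (Omega, Lyra, 2014, Ada, 16, 34)}
π[year, sname]: project onto (year, sname) → {(1983, Quin), (1986, Quin), (1988, Quin), (1989, Ada), (1991, Quin), (1997, Gus), (2004, Gus), (2013, Gus), (2014, Ada), (2015, Quin)}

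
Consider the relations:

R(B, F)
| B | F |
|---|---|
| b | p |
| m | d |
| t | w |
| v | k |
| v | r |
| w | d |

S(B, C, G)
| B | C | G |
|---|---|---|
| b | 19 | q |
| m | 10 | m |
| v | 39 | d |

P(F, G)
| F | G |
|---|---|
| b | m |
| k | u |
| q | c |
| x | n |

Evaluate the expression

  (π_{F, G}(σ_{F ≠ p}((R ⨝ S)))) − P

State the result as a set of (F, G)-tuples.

{(d, m), (k, d), (r, d)}

Natural join on B: {(b, p, 19, q), (m, d, 10, m), (v, k, 39, d), (v, r, 39, d)}
σ[F ≠ p]: keep tuples satisfying F ≠ p → {(m, d, 10, m), (v, k, 39, d), (v, r, 39, d)}
π[F, G]: project onto (F, G) → {(d, m), (k, d), (r, d)}
Difference: {(d, m), (k, d), (r, d)} with {(b, m), (k, u), (q, c), (x, n)} → {(d, m), (k, d), (r, d)}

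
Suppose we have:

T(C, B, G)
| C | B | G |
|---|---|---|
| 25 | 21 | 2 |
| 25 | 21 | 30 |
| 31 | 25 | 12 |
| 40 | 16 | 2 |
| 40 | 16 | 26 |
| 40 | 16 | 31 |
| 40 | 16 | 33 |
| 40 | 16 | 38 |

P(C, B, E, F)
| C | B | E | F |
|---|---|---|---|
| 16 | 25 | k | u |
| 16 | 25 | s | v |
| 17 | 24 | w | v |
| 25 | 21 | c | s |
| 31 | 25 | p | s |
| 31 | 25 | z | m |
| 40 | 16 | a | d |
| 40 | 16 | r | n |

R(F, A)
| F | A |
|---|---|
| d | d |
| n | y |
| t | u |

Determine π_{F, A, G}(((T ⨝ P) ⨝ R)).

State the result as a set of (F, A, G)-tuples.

{(d, d, 2), (d, d, 26), (d, d, 31), (d, d, 33), (d, d, 38), (n, y, 2), (n, y, 26), (n, y, 31), (n, y, 33), (n, y, 38)}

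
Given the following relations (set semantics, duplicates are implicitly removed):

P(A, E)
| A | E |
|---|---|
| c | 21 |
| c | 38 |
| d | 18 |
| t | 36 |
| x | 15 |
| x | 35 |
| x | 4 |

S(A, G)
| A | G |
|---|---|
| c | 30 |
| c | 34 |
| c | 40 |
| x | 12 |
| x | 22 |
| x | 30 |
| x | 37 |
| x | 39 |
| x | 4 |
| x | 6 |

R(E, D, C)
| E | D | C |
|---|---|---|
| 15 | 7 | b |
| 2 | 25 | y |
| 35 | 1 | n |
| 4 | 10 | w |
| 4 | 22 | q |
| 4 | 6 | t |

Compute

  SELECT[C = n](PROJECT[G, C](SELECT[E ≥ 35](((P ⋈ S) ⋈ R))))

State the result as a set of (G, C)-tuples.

{(12, n), (22, n), (30, n), (37, n), (39, n), (4, n), (6, n)}

P ⋈ S (natural join on A): {(c, 21, 30), (c, 21, 34), (c, 21, 40), (c, 38, 30), (c, 38, 34), (c, 38, 40), (x, 15, 12), (x, 15, 22), (x, 15, 30), (x, 15, 37), (x, 15, 39), (x, 15, 4), (x, 15, 6), (x, 35, 12), (x, 35, 22), (x, 35, 30), (x, 35, 37), (x, 35, 39), (x, 35, 4), (x, 35, 6), (x, 4, 12), (x, 4, 22), (x, 4, 30), (x, 4, 37), (x, 4, 39), (x, 4, 4), (x, 4, 6)}
(P ⋈ S) ⋈ R (natural join on E): {(x, 15, 12, 7, b), (x, 15, 22, 7, b), (x, 15, 30, 7, b), (x, 15, 37, 7, b), (x, 15, 39, 7, b), (x, 15, 4, 7, b), (x, 15, 6, 7, b), (x, 35, 12, 1, n), (x, 35, 22, 1, n), (x, 35, 30, 1, n), (x, 35, 37, 1, n), (x, 35, 39, 1, n), (x, 35, 4, 1, n), (x, 35, 6, 1, n), (x, 4, 12, 10, w), (x, 4, 12, 22, q), (x, 4, 12, 6, t), (x, 4, 22, 10, w), (x, 4, 22, 22, q), (x, 4, 22, 6, t), (x, 4, 30, 10, w), (x, 4, 30, 22, q), (x, 4, 30, 6, t), (x, 4, 37, 10, w), (x, 4, 37, 22, q), (x, 4, 37, 6, t), (x, 4, 39, 10, w), (x, 4, 39, 22, q), (x, 4, 39, 6, t), (x, 4, 4, 10, w), (x, 4, 4, 22, q), (x, 4, 4, 6, t), (x, 4, 6, 10, w), (x, 4, 6, 22, q), (x, 4, 6, 6, t)}
Filtering on E ≥ 35 leaves {(x, 35, 12, 1, n), (x, 35, 22, 1, n), (x, 35, 30, 1, n), (x, 35, 37, 1, n), (x, 35, 39, 1, n), (x, 35, 4, 1, n), (x, 35, 6, 1, n)}.
Projecting to G, C: {(12, n), (22, n), (30, n), (37, n), (39, n), (4, n), (6, n)}
Filtering on C = n leaves {(12, n), (22, n), (30, n), (37, n), (39, n), (4, n), (6, n)}.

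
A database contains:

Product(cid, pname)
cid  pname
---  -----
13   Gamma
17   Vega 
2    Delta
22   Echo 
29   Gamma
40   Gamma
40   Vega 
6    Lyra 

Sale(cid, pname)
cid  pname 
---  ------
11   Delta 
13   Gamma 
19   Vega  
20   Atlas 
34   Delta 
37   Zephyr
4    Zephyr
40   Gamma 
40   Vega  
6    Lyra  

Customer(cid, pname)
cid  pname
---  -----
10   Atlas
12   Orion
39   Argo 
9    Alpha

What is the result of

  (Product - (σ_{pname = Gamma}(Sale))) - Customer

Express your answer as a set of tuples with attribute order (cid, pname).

Selection pname = Gamma: {(13, Gamma), (40, Gamma)}
Set difference of the two operands is {(17, Vega), (2, Delta), (22, Echo), (29, Gamma), (40, Vega), (6, Lyra)}.
Set difference of the two operands is {(17, Vega), (2, Delta), (22, Echo), (29, Gamma), (40, Vega), (6, Lyra)}.

{(17, Vega), (2, Delta), (22, Echo), (29, Gamma), (40, Vega), (6, Lyra)}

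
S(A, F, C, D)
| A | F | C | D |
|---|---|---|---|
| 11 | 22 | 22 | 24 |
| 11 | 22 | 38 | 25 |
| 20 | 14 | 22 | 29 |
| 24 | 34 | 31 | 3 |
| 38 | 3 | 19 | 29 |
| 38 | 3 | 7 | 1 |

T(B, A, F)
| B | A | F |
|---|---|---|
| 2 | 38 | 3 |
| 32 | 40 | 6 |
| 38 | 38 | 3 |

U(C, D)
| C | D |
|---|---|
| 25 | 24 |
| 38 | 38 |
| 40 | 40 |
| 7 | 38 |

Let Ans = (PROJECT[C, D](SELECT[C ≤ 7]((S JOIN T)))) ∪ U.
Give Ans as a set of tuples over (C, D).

{(25, 24), (38, 38), (40, 40), (7, 1), (7, 38)}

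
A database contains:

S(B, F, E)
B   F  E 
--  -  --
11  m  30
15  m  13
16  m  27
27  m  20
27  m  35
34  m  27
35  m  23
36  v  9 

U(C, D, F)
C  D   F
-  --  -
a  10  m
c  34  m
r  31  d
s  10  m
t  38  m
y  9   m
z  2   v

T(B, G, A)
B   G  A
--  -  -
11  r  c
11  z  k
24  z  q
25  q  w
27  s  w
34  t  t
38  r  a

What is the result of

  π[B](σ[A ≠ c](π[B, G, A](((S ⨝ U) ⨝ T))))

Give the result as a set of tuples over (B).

{11, 27, 34}

Joining S and U on F yields {(11, m, 30, a, 10), (11, m, 30, c, 34), (11, m, 30, s, 10), (11, m, 30, t, 38), (11, m, 30, y, 9), (15, m, 13, a, 10), (15, m, 13, c, 34), (15, m, 13, s, 10), (15, m, 13, t, 38), (15, m, 13, y, 9), (16, m, 27, a, 10), (16, m, 27, c, 34), (16, m, 27, s, 10), (16, m, 27, t, 38), (16, m, 27, y, 9), (27, m, 20, a, 10), (27, m, 20, c, 34), (27, m, 20, s, 10), (27, m, 20, t, 38), (27, m, 20, y, 9), (27, m, 35, a, 10), (27, m, 35, c, 34), (27, m, 35, s, 10), (27, m, 35, t, 38), (27, m, 35, y, 9), (34, m, 27, a, 10), (34, m, 27, c, 34), (34, m, 27, s, 10), (34, m, 27, t, 38), (34, m, 27, y, 9), (35, m, 23, a, 10), (35, m, 23, c, 34), (35, m, 23, s, 10), (35, m, 23, t, 38), (35, m, 23, y, 9), (36, v, 9, z, 2)}.
Joining (S ⨝ U) and T on B yields {(11, m, 30, a, 10, r, c), (11, m, 30, a, 10, z, k), (11, m, 30, c, 34, r, c), (11, m, 30, c, 34, z, k), (11, m, 30, s, 10, r, c), (11, m, 30, s, 10, z, k), (11, m, 30, t, 38, r, c), (11, m, 30, t, 38, z, k), (11, m, 30, y, 9, r, c), (11, m, 30, y, 9, z, k), (27, m, 20, a, 10, s, w), (27, m, 20, c, 34, s, w), (27, m, 20, s, 10, s, w), (27, m, 20, t, 38, s, w), (27, m, 20, y, 9, s, w), (27, m, 35, a, 10, s, w), (27, m, 35, c, 34, s, w), (27, m, 35, s, 10, s, w), (27, m, 35, t, 38, s, w), (27, m, 35, y, 9, s, w), (34, m, 27, a, 10, t, t), (34, m, 27, c, 34, t, t), (34, m, 27, s, 10, t, t), (34, m, 27, t, 38, t, t), (34, m, 27, y, 9, t, t)}.
π_{B, G, A} gives {(11, r, c), (11, z, k), (27, s, w), (34, t, t)} (21 duplicate(s) eliminated).
σ[A ≠ c]: keep tuples satisfying A ≠ c → {(11, z, k), (27, s, w), (34, t, t)}
π_{B} gives {11, 27, 34}.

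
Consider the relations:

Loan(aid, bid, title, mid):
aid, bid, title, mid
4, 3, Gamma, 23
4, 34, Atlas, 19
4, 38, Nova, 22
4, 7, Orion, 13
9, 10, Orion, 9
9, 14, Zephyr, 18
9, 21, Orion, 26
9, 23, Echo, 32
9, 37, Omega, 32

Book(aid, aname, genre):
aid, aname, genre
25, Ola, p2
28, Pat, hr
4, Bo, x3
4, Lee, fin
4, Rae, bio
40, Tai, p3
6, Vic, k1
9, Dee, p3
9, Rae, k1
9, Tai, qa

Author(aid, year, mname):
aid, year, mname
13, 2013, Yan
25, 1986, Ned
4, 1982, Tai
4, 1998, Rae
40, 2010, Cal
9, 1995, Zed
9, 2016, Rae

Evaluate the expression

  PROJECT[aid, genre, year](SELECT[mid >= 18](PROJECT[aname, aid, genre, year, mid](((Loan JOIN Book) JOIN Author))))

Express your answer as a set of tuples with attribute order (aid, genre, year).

{(4, bio, 1982), (4, bio, 1998), (4, fin, 1982), (4, fin, 1998), (4, x3, 1982), (4, x3, 1998), (9, k1, 1995), (9, k1, 2016), (9, p3, 1995), (9, p3, 2016), (9, qa, 1995), (9, qa, 2016)}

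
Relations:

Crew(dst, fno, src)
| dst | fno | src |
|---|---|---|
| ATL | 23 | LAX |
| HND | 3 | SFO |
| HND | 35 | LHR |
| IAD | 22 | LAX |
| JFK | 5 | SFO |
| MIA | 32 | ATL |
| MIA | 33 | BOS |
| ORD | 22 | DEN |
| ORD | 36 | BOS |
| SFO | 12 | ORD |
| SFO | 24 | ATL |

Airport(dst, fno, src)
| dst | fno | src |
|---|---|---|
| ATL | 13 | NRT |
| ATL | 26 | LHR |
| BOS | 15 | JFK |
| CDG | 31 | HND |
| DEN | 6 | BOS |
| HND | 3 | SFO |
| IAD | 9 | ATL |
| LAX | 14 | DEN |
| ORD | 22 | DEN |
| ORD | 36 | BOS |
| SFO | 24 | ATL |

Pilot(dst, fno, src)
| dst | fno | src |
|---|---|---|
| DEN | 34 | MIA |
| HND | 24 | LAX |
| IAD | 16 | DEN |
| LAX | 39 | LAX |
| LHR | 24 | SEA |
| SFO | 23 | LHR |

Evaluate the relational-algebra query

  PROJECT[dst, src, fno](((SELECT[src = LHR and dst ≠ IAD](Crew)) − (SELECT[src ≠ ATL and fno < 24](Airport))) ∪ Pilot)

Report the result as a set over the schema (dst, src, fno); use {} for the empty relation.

{(DEN, MIA, 34), (HND, LAX, 24), (HND, LHR, 35), (IAD, DEN, 16), (LAX, LAX, 39), (LHR, SEA, 24), (SFO, LHR, 23)}

Filtering on src = LHR and dst ≠ IAD leaves {(HND, 35, LHR)}.
Filtering on src ≠ ATL and fno < 24 leaves {(ATL, 13, NRT), (BOS, 15, JFK), (DEN, 6, BOS), (HND, 3, SFO), (LAX, 14, DEN), (ORD, 22, DEN)}.
Difference: {(HND, 35, LHR)} with {(ATL, 13, NRT), (BOS, 15, JFK), (DEN, 6, BOS), (HND, 3, SFO), (LAX, 14, DEN), (ORD, 22, DEN)} → {(HND, 35, LHR)}
Union: {(HND, 35, LHR)} with {(DEN, 34, MIA), (HND, 24, LAX), (IAD, 16, DEN), (LAX, 39, LAX), (LHR, 24, SEA), (SFO, 23, LHR)} → {(DEN, 34, MIA), (HND, 24, LAX), (HND, 35, LHR), (IAD, 16, DEN), (LAX, 39, LAX), (LHR, 24, SEA), (SFO, 23, LHR)}
π[dst, src, fno]: project onto (dst, src, fno) → {(DEN, MIA, 34), (HND, LAX, 24), (HND, LHR, 35), (IAD, DEN, 16), (LAX, LAX, 39), (LHR, SEA, 24), (SFO, LHR, 23)}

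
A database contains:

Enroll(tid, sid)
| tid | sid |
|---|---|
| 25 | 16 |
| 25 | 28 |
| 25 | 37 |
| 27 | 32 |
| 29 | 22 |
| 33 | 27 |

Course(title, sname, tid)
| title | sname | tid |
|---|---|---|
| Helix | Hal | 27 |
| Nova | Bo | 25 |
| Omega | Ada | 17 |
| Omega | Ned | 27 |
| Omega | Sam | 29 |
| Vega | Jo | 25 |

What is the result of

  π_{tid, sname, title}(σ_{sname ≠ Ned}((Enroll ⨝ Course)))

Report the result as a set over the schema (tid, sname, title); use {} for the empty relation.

{(25, Bo, Nova), (25, Jo, Vega), (27, Hal, Helix), (29, Sam, Omega)}

Joining Enroll and Course on tid yields {(25, 16, Nova, Bo), (25, 16, Vega, Jo), (25, 28, Nova, Bo), (25, 28, Vega, Jo), (25, 37, Nova, Bo), (25, 37, Vega, Jo), (27, 32, Helix, Hal), (27, 32, Omega, Ned), (29, 22, Omega, Sam)}.
σ[sname ≠ Ned]: keep tuples satisfying sname ≠ Ned → {(25, 16, Nova, Bo), (25, 16, Vega, Jo), (25, 28, Nova, Bo), (25, 28, Vega, Jo), (25, 37, Nova, Bo), (25, 37, Vega, Jo), (27, 32, Helix, Hal), (29, 22, Omega, Sam)}
π[tid, sname, title]: project onto (tid, sname, title) (4 duplicate(s) eliminated) → {(25, Bo, Nova), (25, Jo, Vega), (27, Hal, Helix), (29, Sam, Omega)}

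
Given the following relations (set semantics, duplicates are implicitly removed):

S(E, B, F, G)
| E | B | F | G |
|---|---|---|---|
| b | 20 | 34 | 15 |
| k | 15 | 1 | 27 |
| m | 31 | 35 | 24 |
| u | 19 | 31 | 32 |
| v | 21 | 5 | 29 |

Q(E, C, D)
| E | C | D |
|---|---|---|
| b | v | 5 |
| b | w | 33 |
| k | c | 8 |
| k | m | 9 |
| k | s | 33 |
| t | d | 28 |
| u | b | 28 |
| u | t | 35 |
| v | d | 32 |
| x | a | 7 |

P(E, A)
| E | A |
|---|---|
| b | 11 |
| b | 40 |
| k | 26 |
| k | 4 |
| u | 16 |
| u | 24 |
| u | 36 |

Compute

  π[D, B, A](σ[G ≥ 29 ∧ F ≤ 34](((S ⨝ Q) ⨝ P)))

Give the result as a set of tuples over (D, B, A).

S ⋈ Q (natural join on E): {(b, 20, 34, 15, v, 5), (b, 20, 34, 15, w, 33), (k, 15, 1, 27, c, 8), (k, 15, 1, 27, m, 9), (k, 15, 1, 27, s, 33), (u, 19, 31, 32, b, 28), (u, 19, 31, 32, t, 35), (v, 21, 5, 29, d, 32)}
(S ⨝ Q) ⋈ P (natural join on E): {(b, 20, 34, 15, v, 5, 11), (b, 20, 34, 15, v, 5, 40), (b, 20, 34, 15, w, 33, 11), (b, 20, 34, 15, w, 33, 40), (k, 15, 1, 27, c, 8, 26), (k, 15, 1, 27, c, 8, 4), (k, 15, 1, 27, m, 9, 26), (k, 15, 1, 27, m, 9, 4), (k, 15, 1, 27, s, 33, 26), (k, 15, 1, 27, s, 33, 4), (u, 19, 31, 32, b, 28, 16), (u, 19, 31, 32, b, 28, 24), (u, 19, 31, 32, b, 28, 36), (u, 19, 31, 32, t, 35, 16), (u, 19, 31, 32, t, 35, 24), (u, 19, 31, 32, t, 35, 36)}
Selection G ≥ 29 ∧ F ≤ 34: {(u, 19, 31, 32, b, 28, 16), (u, 19, 31, 32, b, 28, 24), (u, 19, 31, 32, b, 28, 36), (u, 19, 31, 32, t, 35, 16), (u, 19, 31, 32, t, 35, 24), (u, 19, 31, 32, t, 35, 36)}
Keep only column(s) D, B, A: {(28, 19, 16), (28, 19, 24), (28, 19, 36), (35, 19, 16), (35, 19, 24), (35, 19, 36)}

{(28, 19, 16), (28, 19, 24), (28, 19, 36), (35, 19, 16), (35, 19, 24), (35, 19, 36)}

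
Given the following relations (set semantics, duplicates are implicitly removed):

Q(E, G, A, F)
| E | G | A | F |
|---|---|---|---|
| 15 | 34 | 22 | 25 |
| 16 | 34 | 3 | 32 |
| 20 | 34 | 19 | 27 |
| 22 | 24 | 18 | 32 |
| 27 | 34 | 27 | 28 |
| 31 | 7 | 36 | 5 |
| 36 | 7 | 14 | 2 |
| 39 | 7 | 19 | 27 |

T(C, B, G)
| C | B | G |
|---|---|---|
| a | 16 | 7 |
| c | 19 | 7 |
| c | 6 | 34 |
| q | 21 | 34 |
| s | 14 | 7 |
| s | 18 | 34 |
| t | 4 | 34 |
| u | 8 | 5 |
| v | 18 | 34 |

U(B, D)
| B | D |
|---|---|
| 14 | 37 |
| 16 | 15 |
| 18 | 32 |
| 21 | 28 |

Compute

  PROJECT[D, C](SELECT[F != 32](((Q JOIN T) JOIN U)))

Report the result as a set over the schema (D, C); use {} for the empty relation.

{(15, a), (28, q), (32, s), (32, v), (37, s)}

Natural join on G: {(15, 34, 22, 25, c, 6), (15, 34, 22, 25, q, 21), (15, 34, 22, 25, s, 18), (15, 34, 22, 25, t, 4), (15, 34, 22, 25, v, 18), (16, 34, 3, 32, c, 6), (16, 34, 3, 32, q, 21), (16, 34, 3, 32, s, 18), (16, 34, 3, 32, t, 4), (16, 34, 3, 32, v, 18), (20, 34, 19, 27, c, 6), (20, 34, 19, 27, q, 21), (20, 34, 19, 27, s, 18), (20, 34, 19, 27, t, 4), (20, 34, 19, 27, v, 18), (27, 34, 27, 28, c, 6), (27, 34, 27, 28, q, 21), (27, 34, 27, 28, s, 18), (27, 34, 27, 28, t, 4), (27, 34, 27, 28, v, 18), (31, 7, 36, 5, a, 16), (31, 7, 36, 5, c, 19), (31, 7, 36, 5, s, 14), (36, 7, 14, 2, a, 16), (36, 7, 14, 2, c, 19), (36, 7, 14, 2, s, 14), (39, 7, 19, 27, a, 16), (39, 7, 19, 27, c, 19), (39, 7, 19, 27, s, 14)}
Natural join on B: {(15, 34, 22, 25, q, 21, 28), (15, 34, 22, 25, s, 18, 32), (15, 34, 22, 25, v, 18, 32), (16, 34, 3, 32, q, 21, 28), (16, 34, 3, 32, s, 18, 32), (16, 34, 3, 32, v, 18, 32), (20, 34, 19, 27, q, 21, 28), (20, 34, 19, 27, s, 18, 32), (20, 34, 19, 27, v, 18, 32), (27, 34, 27, 28, q, 21, 28), (27, 34, 27, 28, s, 18, 32), (27, 34, 27, 28, v, 18, 32), (31, 7, 36, 5, a, 16, 15), (31, 7, 36, 5, s, 14, 37), (36, 7, 14, 2, a, 16, 15), (36, 7, 14, 2, s, 14, 37), (39, 7, 19, 27, a, 16, 15), (39, 7, 19, 27, s, 14, 37)}
σ[F != 32]: keep tuples satisfying F != 32 → {(15, 34, 22, 25, q, 21, 28), (15, 34, 22, 25, s, 18, 32), (15, 34, 22, 25, v, 18, 32), (20, 34, 19, 27, q, 21, 28), (20, 34, 19, 27, s, 18, 32), (20, 34, 19, 27, v, 18, 32), (27, 34, 27, 28, q, 21, 28), (27, 34, 27, 28, s, 18, 32), (27, 34, 27, 28, v, 18, 32), (31, 7, 36, 5, a, 16, 15), (31, 7, 36, 5, s, 14, 37), (36, 7, 14, 2, a, 16, 15), (36, 7, 14, 2, s, 14, 37), (39, 7, 19, 27, a, 16, 15), (39, 7, 19, 27, s, 14, 37)}
Keep only column(s) D, C (10 duplicate(s) eliminated): {(15, a), (28, q), (32, s), (32, v), (37, s)}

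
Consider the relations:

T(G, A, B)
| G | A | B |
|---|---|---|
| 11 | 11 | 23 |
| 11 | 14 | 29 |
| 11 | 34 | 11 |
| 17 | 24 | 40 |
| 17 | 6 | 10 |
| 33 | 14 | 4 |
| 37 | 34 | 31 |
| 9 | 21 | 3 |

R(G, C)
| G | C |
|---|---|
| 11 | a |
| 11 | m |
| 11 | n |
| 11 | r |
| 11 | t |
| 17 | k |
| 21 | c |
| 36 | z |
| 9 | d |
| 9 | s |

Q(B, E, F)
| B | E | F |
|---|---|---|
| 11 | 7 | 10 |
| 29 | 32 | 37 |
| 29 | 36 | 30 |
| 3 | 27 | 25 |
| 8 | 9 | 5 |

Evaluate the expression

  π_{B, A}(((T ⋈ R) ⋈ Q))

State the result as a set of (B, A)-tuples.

Joining T and R on G yields {(11, 11, 23, a), (11, 11, 23, m), (11, 11, 23, n), (11, 11, 23, r), (11, 11, 23, t), (11, 14, 29, a), (11, 14, 29, m), (11, 14, 29, n), (11, 14, 29, r), (11, 14, 29, t), (11, 34, 11, a), (11, 34, 11, m), (11, 34, 11, n), (11, 34, 11, r), (11, 34, 11, t), (17, 24, 40, k), (17, 6, 10, k), (9, 21, 3, d), (9, 21, 3, s)}.
Joining (T ⋈ R) and Q on B yields {(11, 14, 29, a, 32, 37), (11, 14, 29, a, 36, 30), (11, 14, 29, m, 32, 37), (11, 14, 29, m, 36, 30), (11, 14, 29, n, 32, 37), (11, 14, 29, n, 36, 30), (11, 14, 29, r, 32, 37), (11, 14, 29, r, 36, 30), (11, 14, 29, t, 32, 37), (11, 14, 29, t, 36, 30), (11, 34, 11, a, 7, 10), (11, 34, 11, m, 7, 10), (11, 34, 11, n, 7, 10), (11, 34, 11, r, 7, 10), (11, 34, 11, t, 7, 10), (9, 21, 3, d, 27, 25), (9, 21, 3, s, 27, 25)}.
π[B, A]: project onto (B, A) (14 duplicate(s) eliminated) → {(11, 34), (29, 14), (3, 21)}

{(11, 34), (29, 14), (3, 21)}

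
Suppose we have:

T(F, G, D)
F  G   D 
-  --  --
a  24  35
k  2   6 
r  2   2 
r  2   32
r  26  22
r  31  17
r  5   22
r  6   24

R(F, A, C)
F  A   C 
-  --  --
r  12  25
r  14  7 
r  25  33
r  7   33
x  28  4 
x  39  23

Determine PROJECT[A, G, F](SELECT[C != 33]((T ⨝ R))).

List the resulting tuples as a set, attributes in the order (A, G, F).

{(12, 2, r), (12, 26, r), (12, 31, r), (12, 5, r), (12, 6, r), (14, 2, r), (14, 26, r), (14, 31, r), (14, 5, r), (14, 6, r)}

Natural join on F: {(r, 2, 2, 12, 25), (r, 2, 2, 14, 7), (r, 2, 2, 25, 33), (r, 2, 2, 7, 33), (r, 2, 32, 12, 25), (r, 2, 32, 14, 7), (r, 2, 32, 25, 33), (r, 2, 32, 7, 33), (r, 26, 22, 12, 25), (r, 26, 22, 14, 7), (r, 26, 22, 25, 33), (r, 26, 22, 7, 33), (r, 31, 17, 12, 25), (r, 31, 17, 14, 7), (r, 31, 17, 25, 33), (r, 31, 17, 7, 33), (r, 5, 22, 12, 25), (r, 5, 22, 14, 7), (r, 5, 22, 25, 33), (r, 5, 22, 7, 33), (r, 6, 24, 12, 25), (r, 6, 24, 14, 7), (r, 6, 24, 25, 33), (r, 6, 24, 7, 33)}
Selection C != 33: {(r, 2, 2, 12, 25), (r, 2, 2, 14, 7), (r, 2, 32, 12, 25), (r, 2, 32, 14, 7), (r, 26, 22, 12, 25), (r, 26, 22, 14, 7), (r, 31, 17, 12, 25), (r, 31, 17, 14, 7), (r, 5, 22, 12, 25), (r, 5, 22, 14, 7), (r, 6, 24, 12, 25), (r, 6, 24, 14, 7)}
π[A, G, F]: project onto (A, G, F) (2 duplicate(s) eliminated) → {(12, 2, r), (12, 26, r), (12, 31, r), (12, 5, r), (12, 6, r), (14, 2, r), (14, 26, r), (14, 31, r), (14, 5, r), (14, 6, r)}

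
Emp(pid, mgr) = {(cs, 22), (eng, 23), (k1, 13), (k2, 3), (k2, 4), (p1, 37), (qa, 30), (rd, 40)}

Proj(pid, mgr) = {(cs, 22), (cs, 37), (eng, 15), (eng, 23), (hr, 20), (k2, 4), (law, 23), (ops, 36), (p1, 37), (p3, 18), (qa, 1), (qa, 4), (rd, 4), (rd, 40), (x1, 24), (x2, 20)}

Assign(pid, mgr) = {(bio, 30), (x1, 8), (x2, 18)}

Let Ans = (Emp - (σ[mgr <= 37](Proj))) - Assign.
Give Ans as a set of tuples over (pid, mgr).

{(k1, 13), (k2, 3), (qa, 30), (rd, 40)}

Filtering on mgr <= 37 leaves {(cs, 22), (cs, 37), (eng, 15), (eng, 23), (hr, 20), (k2, 4), (law, 23), (ops, 36), (p1, 37), (p3, 18), (qa, 1), (qa, 4), (rd, 4), (x1, 24), (x2, 20)}.
Set difference of the two operands is {(k1, 13), (k2, 3), (qa, 30), (rd, 40)}.
Set difference of the two operands is {(k1, 13), (k2, 3), (qa, 30), (rd, 40)}.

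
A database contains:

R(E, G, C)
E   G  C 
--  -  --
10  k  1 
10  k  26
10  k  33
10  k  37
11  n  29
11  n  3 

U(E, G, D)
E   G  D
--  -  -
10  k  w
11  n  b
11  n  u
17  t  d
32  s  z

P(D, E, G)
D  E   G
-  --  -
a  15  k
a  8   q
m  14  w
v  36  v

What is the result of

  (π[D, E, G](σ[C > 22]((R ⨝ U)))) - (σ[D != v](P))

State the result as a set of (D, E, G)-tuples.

{(b, 11, n), (u, 11, n), (w, 10, k)}

R ⋈ U (natural join on E, G): {(10, k, 1, w), (10, k, 26, w), (10, k, 33, w), (10, k, 37, w), (11, n, 29, b), (11, n, 29, u), (11, n, 3, b), (11, n, 3, u)}
σ[C > 22]: keep tuples satisfying C > 22 → {(10, k, 26, w), (10, k, 33, w), (10, k, 37, w), (11, n, 29, b), (11, n, 29, u)}
Keep only column(s) D, E, G (2 duplicate(s) eliminated): {(b, 11, n), (u, 11, n), (w, 10, k)}
σ[D != v]: keep tuples satisfying D != v → {(a, 15, k), (a, 8, q), (m, 14, w)}
Difference: {(b, 11, n), (u, 11, n), (w, 10, k)} with {(a, 15, k), (a, 8, q), (m, 14, w)} → {(b, 11, n), (u, 11, n), (w, 10, k)}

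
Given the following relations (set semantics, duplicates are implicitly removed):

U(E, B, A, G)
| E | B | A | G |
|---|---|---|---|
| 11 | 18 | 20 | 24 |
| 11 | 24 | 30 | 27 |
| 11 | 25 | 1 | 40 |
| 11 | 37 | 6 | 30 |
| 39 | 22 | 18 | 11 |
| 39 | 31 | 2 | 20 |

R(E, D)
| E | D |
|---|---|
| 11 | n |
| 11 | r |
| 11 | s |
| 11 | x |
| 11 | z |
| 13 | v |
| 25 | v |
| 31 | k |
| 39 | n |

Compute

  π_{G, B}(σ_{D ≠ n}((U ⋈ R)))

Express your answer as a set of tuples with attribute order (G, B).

{(24, 18), (27, 24), (30, 37), (40, 25)}

Joining U and R on E yields {(11, 18, 20, 24, n), (11, 18, 20, 24, r), (11, 18, 20, 24, s), (11, 18, 20, 24, x), (11, 18, 20, 24, z), (11, 24, 30, 27, n), (11, 24, 30, 27, r), (11, 24, 30, 27, s), (11, 24, 30, 27, x), (11, 24, 30, 27, z), (11, 25, 1, 40, n), (11, 25, 1, 40, r), (11, 25, 1, 40, s), (11, 25, 1, 40, x), (11, 25, 1, 40, z), (11, 37, 6, 30, n), (11, 37, 6, 30, r), (11, 37, 6, 30, s), (11, 37, 6, 30, x), (11, 37, 6, 30, z), (39, 22, 18, 11, n), (39, 31, 2, 20, n)}.
σ[D ≠ n]: keep tuples satisfying D ≠ n → {(11, 18, 20, 24, r), (11, 18, 20, 24, s), (11, 18, 20, 24, x), (11, 18, 20, 24, z), (11, 24, 30, 27, r), (11, 24, 30, 27, s), (11, 24, 30, 27, x), (11, 24, 30, 27, z), (11, 25, 1, 40, r), (11, 25, 1, 40, s), (11, 25, 1, 40, x), (11, 25, 1, 40, z), (11, 37, 6, 30, r), (11, 37, 6, 30, s), (11, 37, 6, 30, x), (11, 37, 6, 30, z)}
π_{G, B} gives {(24, 18), (27, 24), (30, 37), (40, 25)} (12 duplicate(s) eliminated).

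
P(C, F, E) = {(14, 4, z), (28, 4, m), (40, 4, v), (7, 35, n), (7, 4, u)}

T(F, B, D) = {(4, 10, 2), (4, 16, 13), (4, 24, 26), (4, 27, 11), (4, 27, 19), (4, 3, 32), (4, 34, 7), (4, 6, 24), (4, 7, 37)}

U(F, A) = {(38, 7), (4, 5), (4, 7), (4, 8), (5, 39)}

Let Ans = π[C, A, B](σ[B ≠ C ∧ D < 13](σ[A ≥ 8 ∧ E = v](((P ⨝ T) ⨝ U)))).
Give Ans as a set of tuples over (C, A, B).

{(40, 8, 10), (40, 8, 27), (40, 8, 34)}

Natural join on F: {(14, 4, z, 10, 2), (14, 4, z, 16, 13), (14, 4, z, 24, 26), (14, 4, z, 27, 11), (14, 4, z, 27, 19), (14, 4, z, 3, 32), (14, 4, z, 34, 7), (14, 4, z, 6, 24), (14, 4, z, 7, 37), (28, 4, m, 10, 2), (28, 4, m, 16, 13), (28, 4, m, 24, 26), (28, 4, m, 27, 11), (28, 4, m, 27, 19), (28, 4, m, 3, 32), (28, 4, m, 34, 7), (28, 4, m, 6, 24), (28, 4, m, 7, 37), (40, 4, v, 10, 2), (40, 4, v, 16, 13), (40, 4, v, 24, 26), (40, 4, v, 27, 11), (40, 4, v, 27, 19), (40, 4, v, 3, 32), (40, 4, v, 34, 7), (40, 4, v, 6, 24), (40, 4, v, 7, 37), (7, 4, u, 10, 2), (7, 4, u, 16, 13), (7, 4, u, 24, 26), (7, 4, u, 27, 11), (7, 4, u, 27, 19), (7, 4, u, 3, 32), (7, 4, u, 34, 7), (7, 4, u, 6, 24), (7, 4, u, 7, 37)}
Natural join on F: {(14, 4, z, 10, 2, 5), (14, 4, z, 10, 2, 7), (14, 4, z, 10, 2, 8), (14, 4, z, 16, 13, 5), (14, 4, z, 16, 13, 7), (14, 4, z, 16, 13, 8), (14, 4, z, 24, 26, 5), (14, 4, z, 24, 26, 7), (14, 4, z, 24, 26, 8), (14, 4, z, 27, 11, 5), (14, 4, z, 27, 11, 7), (14, 4, z, 27, 11, 8), (14, 4, z, 27, 19, 5), (14, 4, z, 27, 19, 7), (14, 4, z, 27, 19, 8), (14, 4, z, 3, 32, 5), (14, 4, z, 3, 32, 7), (14, 4, z, 3, 32, 8), (14, 4, z, 34, 7, 5), (14, 4, z, 34, 7, 7), (14, 4, z, 34, 7, 8), (14, 4, z, 6, 24, 5), (14, 4, z, 6, 24, 7), (14, 4, z, 6, 24, 8), (14, 4, z, 7, 37, 5), (14, 4, z, 7, 37, 7), (14, 4, z, 7, 37, 8), (28, 4, m, 10, 2, 5), (28, 4, m, 10, 2, 7), (28, 4, m, 10, 2, 8), (28, 4, m, 16, 13, 5), (28, 4, m, 16, 13, 7), (28, 4, m, 16, 13, 8), (28, 4, m, 24, 26, 5), (28, 4, m, 24, 26, 7), (28, 4, m, 24, 26, 8), (28, 4, m, 27, 11, 5), (28, 4, m, 27, 11, 7), (28, 4, m, 27, 11, 8), (28, 4, m, 27, 19, 5), (28, 4, m, 27, 19, 7), (28, 4, m, 27, 19, 8), (28, 4, m, 3, 32, 5), (28, 4, m, 3, 32, 7), (28, 4, m, 3, 32, 8), (28, 4, m, 34, 7, 5), (28, 4, m, 34, 7, 7), (28, 4, m, 34, 7, 8), (28, 4, m, 6, 24, 5), (28, 4, m, 6, 24, 7), (28, 4, m, 6, 24, 8), (28, 4, m, 7, 37, 5), (28, 4, m, 7, 37, 7), (28, 4, m, 7, 37, 8), (40, 4, v, 10, 2, 5), (40, 4, v, 10, 2, 7), (40, 4, v, 10, 2, 8), (40, 4, v, 16, 13, 5), (40, 4, v, 16, 13, 7), (40, 4, v, 16, 13, 8), (40, 4, v, 24, 26, 5), (40, 4, v, 24, 26, 7), (40, 4, v, 24, 26, 8), (40, 4, v, 27, 11, 5), (40, 4, v, 27, 11, 7), (40, 4, v, 27, 11, 8), (40, 4, v, 27, 19, 5), (40, 4, v, 27, 19, 7), (40, 4, v, 27, 19, 8), (40, 4, v, 3, 32, 5), (40, 4, v, 3, 32, 7), (40, 4, v, 3, 32, 8), (40, 4, v, 34, 7, 5), (40, 4, v, 34, 7, 7), (40, 4, v, 34, 7, 8), (40, 4, v, 6, 24, 5), (40, 4, v, 6, 24, 7), (40, 4, v, 6, 24, 8), (40, 4, v, 7, 37, 5), (40, 4, v, 7, 37, 7), (40, 4, v, 7, 37, 8), (7, 4, u, 10, 2, 5), (7, 4, u, 10, 2, 7), (7, 4, u, 10, 2, 8), (7, 4, u, 16, 13, 5), (7, 4, u, 16, 13, 7), (7, 4, u, 16, 13, 8), (7, 4, u, 24, 26, 5), (7, 4, u, 24, 26, 7), (7, 4, u, 24, 26, 8), (7, 4, u, 27, 11, 5), (7, 4, u, 27, 11, 7), (7, 4, u, 27, 11, 8), (7, 4, u, 27, 19, 5), (7, 4, u, 27, 19, 7), (7, 4, u, 27, 19, 8), (7, 4, u, 3, 32, 5), (7, 4, u, 3, 32, 7), (7, 4, u, 3, 32, 8), (7, 4, u, 34, 7, 5), (7, 4, u, 34, 7, 7), (7, 4, u, 34, 7, 8), (7, 4, u, 6, 24, 5), (7, 4, u, 6, 24, 7), (7, 4, u, 6, 24, 8), (7, 4, u, 7, 37, 5), (7, 4, u, 7, 37, 7), (7, 4, u, 7, 37, 8)}
Selection A ≥ 8 ∧ E = v: {(40, 4, v, 10, 2, 8), (40, 4, v, 16, 13, 8), (40, 4, v, 24, 26, 8), (40, 4, v, 27, 11, 8), (40, 4, v, 27, 19, 8), (40, 4, v, 3, 32, 8), (40, 4, v, 34, 7, 8), (40, 4, v, 6, 24, 8), (40, 4, v, 7, 37, 8)}
Selection B ≠ C ∧ D < 13: {(40, 4, v, 10, 2, 8), (40, 4, v, 27, 11, 8), (40, 4, v, 34, 7, 8)}
π[C, A, B]: project onto (C, A, B) → {(40, 8, 10), (40, 8, 27), (40, 8, 34)}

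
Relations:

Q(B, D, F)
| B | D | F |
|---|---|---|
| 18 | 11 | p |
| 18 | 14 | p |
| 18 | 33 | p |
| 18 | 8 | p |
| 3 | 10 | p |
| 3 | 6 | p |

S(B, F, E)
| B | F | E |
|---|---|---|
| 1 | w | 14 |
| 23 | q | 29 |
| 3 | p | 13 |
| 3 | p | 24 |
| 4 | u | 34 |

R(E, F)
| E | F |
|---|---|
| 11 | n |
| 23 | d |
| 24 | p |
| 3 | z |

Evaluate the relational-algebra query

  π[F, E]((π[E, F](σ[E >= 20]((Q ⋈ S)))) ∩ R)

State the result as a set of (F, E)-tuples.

Joining Q and S on B, F yields {(3, 10, p, 13), (3, 10, p, 24), (3, 6, p, 13), (3, 6, p, 24)}.
Filtering on E >= 20 leaves {(3, 10, p, 24), (3, 6, p, 24)}.
Keep only column(s) E, F (1 duplicate(s) eliminated): {(24, p)}
Taking the intersection: {(24, p)}
Keep only column(s) F, E: {(p, 24)}

{(p, 24)}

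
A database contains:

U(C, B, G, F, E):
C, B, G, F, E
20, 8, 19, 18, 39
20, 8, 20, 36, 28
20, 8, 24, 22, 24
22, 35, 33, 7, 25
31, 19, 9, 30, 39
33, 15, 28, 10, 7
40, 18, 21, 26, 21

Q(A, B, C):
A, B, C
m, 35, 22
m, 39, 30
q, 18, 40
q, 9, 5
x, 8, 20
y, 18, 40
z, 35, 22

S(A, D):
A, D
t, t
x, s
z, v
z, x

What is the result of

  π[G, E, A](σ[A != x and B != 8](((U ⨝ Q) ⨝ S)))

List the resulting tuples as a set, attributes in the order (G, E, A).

{(33, 25, z)}

U ⋈ Q (natural join on C, B): {(20, 8, 19, 18, 39, x), (20, 8, 20, 36, 28, x), (20, 8, 24, 22, 24, x), (22, 35, 33, 7, 25, m), (22, 35, 33, 7, 25, z), (40, 18, 21, 26, 21, q), (40, 18, 21, 26, 21, y)}
(U ⨝ Q) ⋈ S (natural join on A): {(20, 8, 19, 18, 39, x, s), (20, 8, 20, 36, 28, x, s), (20, 8, 24, 22, 24, x, s), (22, 35, 33, 7, 25, z, v), (22, 35, 33, 7, 25, z, x)}
σ[A != x and B != 8]: keep tuples satisfying A != x and B != 8 → {(22, 35, 33, 7, 25, z, v), (22, 35, 33, 7, 25, z, x)}
Projecting to G, E, A (1 duplicate(s) eliminated): {(33, 25, z)}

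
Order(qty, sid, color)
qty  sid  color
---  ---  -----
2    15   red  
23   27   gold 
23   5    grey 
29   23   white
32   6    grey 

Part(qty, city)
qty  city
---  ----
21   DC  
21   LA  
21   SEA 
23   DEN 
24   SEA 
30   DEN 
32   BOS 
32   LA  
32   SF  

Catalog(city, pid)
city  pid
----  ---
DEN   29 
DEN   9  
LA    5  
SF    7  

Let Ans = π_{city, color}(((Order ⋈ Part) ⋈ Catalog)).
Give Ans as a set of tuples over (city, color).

Order ⋈ Part (natural join on qty): {(23, 27, gold, DEN), (23, 5, grey, DEN), (32, 6, grey, BOS), (32, 6, grey, LA), (32, 6, grey, SF)}
(Order ⋈ Part) ⋈ Catalog (natural join on city): {(23, 27, gold, DEN, 29), (23, 27, gold, DEN, 9), (23, 5, grey, DEN, 29), (23, 5, grey, DEN, 9), (32, 6, grey, LA, 5), (32, 6, grey, SF, 7)}
π_{city, color} gives {(DEN, gold), (DEN, grey), (LA, grey), (SF, grey)} (2 duplicate(s) eliminated).

{(DEN, gold), (DEN, grey), (LA, grey), (SF, grey)}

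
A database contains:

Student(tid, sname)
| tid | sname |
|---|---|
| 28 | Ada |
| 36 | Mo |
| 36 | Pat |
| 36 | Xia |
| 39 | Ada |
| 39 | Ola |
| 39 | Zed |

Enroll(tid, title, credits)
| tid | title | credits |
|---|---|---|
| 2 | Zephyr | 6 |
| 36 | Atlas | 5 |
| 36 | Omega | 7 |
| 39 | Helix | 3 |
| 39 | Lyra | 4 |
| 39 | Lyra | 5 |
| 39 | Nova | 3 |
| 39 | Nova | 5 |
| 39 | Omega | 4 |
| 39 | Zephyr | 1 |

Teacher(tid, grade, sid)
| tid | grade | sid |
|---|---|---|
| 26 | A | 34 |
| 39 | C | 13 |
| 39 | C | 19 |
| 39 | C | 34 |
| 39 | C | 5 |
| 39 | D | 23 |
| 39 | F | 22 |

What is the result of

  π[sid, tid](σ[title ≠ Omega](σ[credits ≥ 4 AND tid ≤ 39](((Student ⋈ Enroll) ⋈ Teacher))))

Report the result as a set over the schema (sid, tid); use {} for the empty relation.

{(13, 39), (19, 39), (22, 39), (23, 39), (34, 39), (5, 39)}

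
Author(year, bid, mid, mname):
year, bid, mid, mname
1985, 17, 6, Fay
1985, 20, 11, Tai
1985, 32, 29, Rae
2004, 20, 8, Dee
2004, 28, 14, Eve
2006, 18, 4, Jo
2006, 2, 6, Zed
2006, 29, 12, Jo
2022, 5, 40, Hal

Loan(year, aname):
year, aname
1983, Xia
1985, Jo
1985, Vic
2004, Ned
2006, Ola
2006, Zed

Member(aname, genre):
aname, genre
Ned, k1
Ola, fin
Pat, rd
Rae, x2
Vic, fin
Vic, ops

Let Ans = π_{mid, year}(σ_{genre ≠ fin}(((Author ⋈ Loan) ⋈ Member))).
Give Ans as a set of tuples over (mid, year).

{(11, 1985), (14, 2004), (29, 1985), (6, 1985), (8, 2004)}

Natural join on year: {(1985, 17, 6, Fay, Jo), (1985, 17, 6, Fay, Vic), (1985, 20, 11, Tai, Jo), (1985, 20, 11, Tai, Vic), (1985, 32, 29, Rae, Jo), (1985, 32, 29, Rae, Vic), (2004, 20, 8, Dee, Ned), (2004, 28, 14, Eve, Ned), (2006, 18, 4, Jo, Ola), (2006, 18, 4, Jo, Zed), (2006, 2, 6, Zed, Ola), (2006, 2, 6, Zed, Zed), (2006, 29, 12, Jo, Ola), (2006, 29, 12, Jo, Zed)}
Natural join on aname: {(1985, 17, 6, Fay, Vic, fin), (1985, 17, 6, Fay, Vic, ops), (1985, 20, 11, Tai, Vic, fin), (1985, 20, 11, Tai, Vic, ops), (1985, 32, 29, Rae, Vic, fin), (1985, 32, 29, Rae, Vic, ops), (2004, 20, 8, Dee, Ned, k1), (2004, 28, 14, Eve, Ned, k1), (2006, 18, 4, Jo, Ola, fin), (2006, 2, 6, Zed, Ola, fin), (2006, 29, 12, Jo, Ola, fin)}
Filtering on genre ≠ fin leaves {(1985, 17, 6, Fay, Vic, ops), (1985, 20, 11, Tai, Vic, ops), (1985, 32, 29, Rae, Vic, ops), (2004, 20, 8, Dee, Ned, k1), (2004, 28, 14, Eve, Ned, k1)}.
Keep only column(s) mid, year: {(11, 1985), (14, 2004), (29, 1985), (6, 1985), (8, 2004)}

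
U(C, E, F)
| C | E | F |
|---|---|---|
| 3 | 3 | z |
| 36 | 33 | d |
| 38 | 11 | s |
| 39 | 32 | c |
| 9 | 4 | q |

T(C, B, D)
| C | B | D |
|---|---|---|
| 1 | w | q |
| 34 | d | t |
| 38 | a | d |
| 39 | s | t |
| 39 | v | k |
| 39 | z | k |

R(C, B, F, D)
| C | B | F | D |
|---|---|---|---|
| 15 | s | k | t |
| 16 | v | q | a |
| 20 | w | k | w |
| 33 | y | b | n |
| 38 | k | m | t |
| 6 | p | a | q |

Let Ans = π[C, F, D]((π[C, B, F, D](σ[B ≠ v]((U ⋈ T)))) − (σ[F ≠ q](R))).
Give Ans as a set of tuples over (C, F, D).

Natural join on C: {(38, 11, s, a, d), (39, 32, c, s, t), (39, 32, c, v, k), (39, 32, c, z, k)}
σ[B ≠ v]: keep tuples satisfying B ≠ v → {(38, 11, s, a, d), (39, 32, c, s, t), (39, 32, c, z, k)}
Projecting to C, B, F, D: {(38, a, s, d), (39, s, c, t), (39, z, c, k)}
σ[F ≠ q]: keep tuples satisfying F ≠ q → {(15, s, k, t), (20, w, k, w), (33, y, b, n), (38, k, m, t), (6, p, a, q)}
Taking the difference: {(38, a, s, d), (39, s, c, t), (39, z, c, k)}
Projecting to C, F, D: {(38, s, d), (39, c, k), (39, c, t)}

{(38, s, d), (39, c, k), (39, c, t)}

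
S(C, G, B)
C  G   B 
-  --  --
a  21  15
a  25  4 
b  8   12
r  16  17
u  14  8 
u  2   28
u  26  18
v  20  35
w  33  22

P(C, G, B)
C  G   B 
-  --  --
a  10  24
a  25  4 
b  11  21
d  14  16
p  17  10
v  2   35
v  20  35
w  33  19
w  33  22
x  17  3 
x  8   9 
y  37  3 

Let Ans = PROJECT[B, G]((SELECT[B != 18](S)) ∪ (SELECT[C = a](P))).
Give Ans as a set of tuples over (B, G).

Filtering on B != 18 leaves {(a, 21, 15), (a, 25, 4), (b, 8, 12), (r, 16, 17), (u, 14, 8), (u, 2, 28), (v, 20, 35), (w, 33, 22)}.
Filtering on C = a leaves {(a, 10, 24), (a, 25, 4)}.
Set union of the two operands is {(a, 10, 24), (a, 21, 15), (a, 25, 4), (b, 8, 12), (r, 16, 17), (u, 14, 8), (u, 2, 28), (v, 20, 35), (w, 33, 22)}.
Keep only column(s) B, G: {(12, 8), (15, 21), (17, 16), (22, 33), (24, 10), (28, 2), (35, 20), (4, 25), (8, 14)}

{(12, 8), (15, 21), (17, 16), (22, 33), (24, 10), (28, 2), (35, 20), (4, 25), (8, 14)}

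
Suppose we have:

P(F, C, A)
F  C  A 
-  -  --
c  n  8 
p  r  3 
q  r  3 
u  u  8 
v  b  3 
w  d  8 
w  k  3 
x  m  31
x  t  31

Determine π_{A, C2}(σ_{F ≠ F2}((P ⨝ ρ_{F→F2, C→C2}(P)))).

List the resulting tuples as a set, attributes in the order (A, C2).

ρ[F→F2, C→C2]: schema becomes (F2, C2, A); tuples unchanged.
Natural join on A: {(c, n, 8, c, n), (c, n, 8, u, u), (c, n, 8, w, d), (p, r, 3, p, r), (p, r, 3, q, r), (p, r, 3, v, b), (p, r, 3, w, k), (q, r, 3, p, r), (q, r, 3, q, r), (q, r, 3, v, b), (q, r, 3, w, k), (u, u, 8, c, n), (u, u, 8, u, u), (u, u, 8, w, d), (v, b, 3, p, r), (v, b, 3, q, r), (v, b, 3, v, b), (v, b, 3, w, k), (w, d, 8, c, n), (w, d, 8, u, u), (w, d, 8, w, d), (w, k, 3, p, r), (w, k, 3, q, r), (w, k, 3, v, b), (w, k, 3, w, k), (x, m, 31, x, m), (x, m, 31, x, t), (x, t, 31, x, m), (x, t, 31, x, t)}
Filtering on F ≠ F2 leaves {(c, n, 8, u, u), (c, n, 8, w, d), (p, r, 3, q, r), (p, r, 3, v, b), (p, r, 3, w, k), (q, r, 3, p, r), (q, r, 3, v, b), (q, r, 3, w, k), (u, u, 8, c, n), (u, u, 8, w, d), (v, b, 3, p, r), (v, b, 3, q, r), (v, b, 3, w, k), (w, d, 8, c, n), (w, d, 8, u, u), (w, k, 3, p, r), (w, k, 3, q, r), (w, k, 3, v, b)}.
Projecting to A, C2 (12 duplicate(s) eliminated): {(3, b), (3, k), (3, r), (8, d), (8, n), (8, u)}

{(3, b), (3, k), (3, r), (8, d), (8, n), (8, u)}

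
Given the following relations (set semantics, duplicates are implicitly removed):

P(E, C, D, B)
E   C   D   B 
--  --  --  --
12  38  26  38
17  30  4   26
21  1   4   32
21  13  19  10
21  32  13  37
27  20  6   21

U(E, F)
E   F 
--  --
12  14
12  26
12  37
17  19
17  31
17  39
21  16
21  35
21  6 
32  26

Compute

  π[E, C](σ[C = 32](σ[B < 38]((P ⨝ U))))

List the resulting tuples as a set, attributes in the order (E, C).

Joining P and U on E yields {(12, 38, 26, 38, 14), (12, 38, 26, 38, 26), (12, 38, 26, 38, 37), (17, 30, 4, 26, 19), (17, 30, 4, 26, 31), (17, 30, 4, 26, 39), (21, 1, 4, 32, 16), (21, 1, 4, 32, 35), (21, 1, 4, 32, 6), (21, 13, 19, 10, 16), (21, 13, 19, 10, 35), (21, 13, 19, 10, 6), (21, 32, 13, 37, 16), (21, 32, 13, 37, 35), (21, 32, 13, 37, 6)}.
Apply σ_{B < 38}; surviving tuples: {(17, 30, 4, 26, 19), (17, 30, 4, 26, 31), (17, 30, 4, 26, 39), (21, 1, 4, 32, 16), (21, 1, 4, 32, 35), (21, 1, 4, 32, 6), (21, 13, 19, 10, 16), (21, 13, 19, 10, 35), (21, 13, 19, 10, 6), (21, 32, 13, 37, 16), (21, 32, 13, 37, 35), (21, 32, 13, 37, 6)}
Apply σ_{C = 32}; surviving tuples: {(21, 32, 13, 37, 16), (21, 32, 13, 37, 35), (21, 32, 13, 37, 6)}
Keep only column(s) E, C (2 duplicate(s) eliminated): {(21, 32)}

{(21, 32)}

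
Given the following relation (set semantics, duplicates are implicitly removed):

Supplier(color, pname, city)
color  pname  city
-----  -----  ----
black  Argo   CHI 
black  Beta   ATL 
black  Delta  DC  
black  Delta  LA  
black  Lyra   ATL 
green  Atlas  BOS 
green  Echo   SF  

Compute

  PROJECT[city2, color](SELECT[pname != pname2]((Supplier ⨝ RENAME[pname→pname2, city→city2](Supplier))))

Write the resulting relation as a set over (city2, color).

{(ATL, black), (BOS, green), (CHI, black), (DC, black), (LA, black), (SF, green)}

ρ[pname→pname2, city→city2]: schema becomes (color, pname2, city2); tuples unchanged.
Supplier ⋈ RENAME[pname→pname2, city→city2](Supplier) (natural join on color): {(black, Argo, CHI, Argo, CHI), (black, Argo, CHI, Beta, ATL), (black, Argo, CHI, Delta, DC), (black, Argo, CHI, Delta, LA), (black, Argo, CHI, Lyra, ATL), (black, Beta, ATL, Argo, CHI), (black, Beta, ATL, Beta, ATL), (black, Beta, ATL, Delta, DC), (black, Beta, ATL, Delta, LA), (black, Beta, ATL, Lyra, ATL), (black, Delta, DC, Argo, CHI), (black, Delta, DC, Beta, ATL), (black, Delta, DC, Delta, DC), (black, Delta, DC, Delta, LA), (black, Delta, DC, Lyra, ATL), (black, Delta, LA, Argo, CHI), (black, Delta, LA, Beta, ATL), (black, Delta, LA, Delta, DC), (black, Delta, LA, Delta, LA), (black, Delta, LA, Lyra, ATL), (black, Lyra, ATL, Argo, CHI), (black, Lyra, ATL, Beta, ATL), (black, Lyra, ATL, Delta, DC), (black, Lyra, ATL, Delta, LA), (black, Lyra, ATL, Lyra, ATL), (green, Atlas, BOS, Atlas, BOS), (green, Atlas, BOS, Echo, SF), (green, Echo, SF, Atlas, BOS), (green, Echo, SF, Echo, SF)}
Selection pname != pname2: {(black, Argo, CHI, Beta, ATL), (black, Argo, CHI, Delta, DC), (black, Argo, CHI, Delta, LA), (black, Argo, CHI, Lyra, ATL), (black, Beta, ATL, Argo, CHI), (black, Beta, ATL, Delta, DC), (black, Beta, ATL, Delta, LA), (black, Beta, ATL, Lyra, ATL), (black, Delta, DC, Argo, CHI), (black, Delta, DC, Beta, ATL), (black, Delta, DC, Lyra, ATL), (black, Delta, LA, Argo, CHI), (black, Delta, LA, Beta, ATL), (black, Delta, LA, Lyra, ATL), (black, Lyra, ATL, Argo, CHI), (black, Lyra, ATL, Beta, ATL), (black, Lyra, ATL, Delta, DC), (black, Lyra, ATL, Delta, LA), (green, Atlas, BOS, Echo, SF), (green, Echo, SF, Atlas, BOS)}
π_{city2, color} gives {(ATL, black), (BOS, green), (CHI, black), (DC, black), (LA, black), (SF, green)} (14 duplicate(s) eliminated).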